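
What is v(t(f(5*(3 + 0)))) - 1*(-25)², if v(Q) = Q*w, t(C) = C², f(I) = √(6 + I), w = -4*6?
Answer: -1129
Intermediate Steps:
w = -24
v(Q) = -24*Q (v(Q) = Q*(-24) = -24*Q)
v(t(f(5*(3 + 0)))) - 1*(-25)² = -(144 + 120*(3 + 0)) - 1*(-25)² = -24*(√(6 + 5*3))² - 1*625 = -24*(√(6 + 15))² - 625 = -24*(√21)² - 625 = -24*21 - 625 = -504 - 625 = -1129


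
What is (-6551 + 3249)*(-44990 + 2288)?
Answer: 141002004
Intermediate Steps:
(-6551 + 3249)*(-44990 + 2288) = -3302*(-42702) = 141002004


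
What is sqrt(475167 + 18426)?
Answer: sqrt(493593) ≈ 702.56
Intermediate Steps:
sqrt(475167 + 18426) = sqrt(493593)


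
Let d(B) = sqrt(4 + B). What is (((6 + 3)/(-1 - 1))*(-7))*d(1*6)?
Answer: 63*sqrt(10)/2 ≈ 99.612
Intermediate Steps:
(((6 + 3)/(-1 - 1))*(-7))*d(1*6) = (((6 + 3)/(-1 - 1))*(-7))*sqrt(4 + 1*6) = ((9/(-2))*(-7))*sqrt(4 + 6) = ((9*(-1/2))*(-7))*sqrt(10) = (-9/2*(-7))*sqrt(10) = 63*sqrt(10)/2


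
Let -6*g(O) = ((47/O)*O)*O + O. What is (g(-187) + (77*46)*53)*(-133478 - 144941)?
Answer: -52683000018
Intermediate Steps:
g(O) = -8*O (g(O) = -(((47/O)*O)*O + O)/6 = -(47*O + O)/6 = -8*O)
(g(-187) + (77*46)*53)*(-133478 - 144941) = (-8*(-187) + (77*46)*53)*(-133478 - 144941) = (1496 + 3542*53)*(-278419) = (1496 + 187726)*(-278419) = 189222*(-278419) = -52683000018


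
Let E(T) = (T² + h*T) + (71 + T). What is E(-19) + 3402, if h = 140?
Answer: 1155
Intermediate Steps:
E(T) = 71 + T² + 141*T (E(T) = (T² + 140*T) + (71 + T) = 71 + T² + 141*T)
E(-19) + 3402 = (71 + (-19)² + 141*(-19)) + 3402 = (71 + 361 - 2679) + 3402 = -2247 + 3402 = 1155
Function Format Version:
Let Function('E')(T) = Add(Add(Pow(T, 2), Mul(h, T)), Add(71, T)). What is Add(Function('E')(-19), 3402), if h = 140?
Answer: 1155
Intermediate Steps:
Function('E')(T) = Add(71, Pow(T, 2), Mul(141, T)) (Function('E')(T) = Add(Add(Pow(T, 2), Mul(140, T)), Add(71, T)) = Add(71, Pow(T, 2), Mul(141, T)))
Add(Function('E')(-19), 3402) = Add(Add(71, Pow(-19, 2), Mul(141, -19)), 3402) = Add(Add(71, 361, -2679), 3402) = Add(-2247, 3402) = 1155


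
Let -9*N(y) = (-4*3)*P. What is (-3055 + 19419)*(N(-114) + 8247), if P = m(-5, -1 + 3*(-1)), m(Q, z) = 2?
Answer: 404992636/3 ≈ 1.3500e+8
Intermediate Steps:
P = 2
N(y) = 8/3 (N(y) = -(-4*3)*2/9 = -(-4)*2/3 = -⅑*(-24) = 8/3)
(-3055 + 19419)*(N(-114) + 8247) = (-3055 + 19419)*(8/3 + 8247) = 16364*(24749/3) = 404992636/3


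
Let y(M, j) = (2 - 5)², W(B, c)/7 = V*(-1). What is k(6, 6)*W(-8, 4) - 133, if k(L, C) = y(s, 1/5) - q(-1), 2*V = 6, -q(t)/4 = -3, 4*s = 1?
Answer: -70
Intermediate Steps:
s = ¼ (s = (¼)*1 = ¼ ≈ 0.25000)
q(t) = 12 (q(t) = -4*(-3) = 12)
V = 3 (V = (½)*6 = 3)
W(B, c) = -21 (W(B, c) = 7*(3*(-1)) = 7*(-3) = -21)
y(M, j) = 9 (y(M, j) = (-3)² = 9)
k(L, C) = -3 (k(L, C) = 9 - 1*12 = 9 - 12 = -3)
k(6, 6)*W(-8, 4) - 133 = -3*(-21) - 133 = 63 - 133 = -70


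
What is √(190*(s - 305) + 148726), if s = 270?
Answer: 2*√35519 ≈ 376.93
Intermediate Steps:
√(190*(s - 305) + 148726) = √(190*(270 - 305) + 148726) = √(190*(-35) + 148726) = √(-6650 + 148726) = √142076 = 2*√35519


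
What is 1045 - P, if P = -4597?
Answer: 5642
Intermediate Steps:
1045 - P = 1045 - 1*(-4597) = 1045 + 4597 = 5642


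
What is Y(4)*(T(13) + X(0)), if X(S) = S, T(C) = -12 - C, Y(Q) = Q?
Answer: -100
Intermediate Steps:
Y(4)*(T(13) + X(0)) = 4*((-12 - 1*13) + 0) = 4*((-12 - 13) + 0) = 4*(-25 + 0) = 4*(-25) = -100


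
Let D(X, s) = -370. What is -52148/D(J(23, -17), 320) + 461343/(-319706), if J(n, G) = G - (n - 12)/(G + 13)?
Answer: 8250665789/59145610 ≈ 139.50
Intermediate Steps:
J(n, G) = G - (-12 + n)/(13 + G)
-52148/D(J(23, -17), 320) + 461343/(-319706) = -52148/(-370) + 461343/(-319706) = -52148*(-1/370) + 461343*(-1/319706) = 26074/185 - 461343/319706 = 8250665789/59145610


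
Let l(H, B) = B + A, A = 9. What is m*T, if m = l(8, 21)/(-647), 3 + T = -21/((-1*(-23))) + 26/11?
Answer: 11760/163691 ≈ 0.071843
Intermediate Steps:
l(H, B) = 9 + B (l(H, B) = B + 9 = 9 + B)
T = -392/253 (T = -3 + (-21/((-1*(-23))) + 26/11) = -3 + (-21/23 + 26*(1/11)) = -3 + (-21*1/23 + 26/11) = -3 + (-21/23 + 26/11) = -3 + 367/253 = -392/253 ≈ -1.5494)
m = -30/647 (m = (9 + 21)/(-647) = 30*(-1/647) = -30/647 ≈ -0.046368)
m*T = -30/647*(-392/253) = 11760/163691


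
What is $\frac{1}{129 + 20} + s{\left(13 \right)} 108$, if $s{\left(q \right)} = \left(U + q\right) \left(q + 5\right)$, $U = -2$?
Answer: $\frac{3186217}{149} \approx 21384.0$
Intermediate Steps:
$s{\left(q \right)} = \left(-2 + q\right) \left(5 + q\right)$ ($s{\left(q \right)} = \left(-2 + q\right) \left(q + 5\right) = \left(-2 + q\right) \left(5 + q\right)$)
$\frac{1}{129 + 20} + s{\left(13 \right)} 108 = \frac{1}{129 + 20} + \left(-10 + 13^{2} + 3 \cdot 13\right) 108 = \frac{1}{149} + \left(-10 + 169 + 39\right) 108 = \frac{1}{149} + 198 \cdot 108 = \frac{1}{149} + 21384 = \frac{3186217}{149}$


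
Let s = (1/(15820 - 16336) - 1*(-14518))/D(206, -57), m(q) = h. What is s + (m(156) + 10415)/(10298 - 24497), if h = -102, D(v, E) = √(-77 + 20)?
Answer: -10313/14199 - 7491287*I*√57/29412 ≈ -0.72632 - 1923.0*I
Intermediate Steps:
D(v, E) = I*√57 (D(v, E) = √(-57) = I*√57)
m(q) = -102
s = -7491287*I*√57/29412 (s = (1/(15820 - 16336) - 1*(-14518))/((I*√57)) = (1/(-516) + 14518)*(-I*√57/57) = (-1/516 + 14518)*(-I*√57/57) = 7491287*(-I*√57/57)/516 = -7491287*I*√57/29412 ≈ -1923.0*I)
s + (m(156) + 10415)/(10298 - 24497) = -7491287*I*√57/29412 + (-102 + 10415)/(10298 - 24497) = -7491287*I*√57/29412 + 10313/(-14199) = -7491287*I*√57/29412 + 10313*(-1/14199) = -7491287*I*√57/29412 - 10313/14199 = -10313/14199 - 7491287*I*√57/29412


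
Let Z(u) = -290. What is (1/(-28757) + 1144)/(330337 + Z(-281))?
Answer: 32898007/9491161579 ≈ 0.0034662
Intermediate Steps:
(1/(-28757) + 1144)/(330337 + Z(-281)) = (1/(-28757) + 1144)/(330337 - 290) = (-1/28757 + 1144)/330047 = (32898007/28757)*(1/330047) = 32898007/9491161579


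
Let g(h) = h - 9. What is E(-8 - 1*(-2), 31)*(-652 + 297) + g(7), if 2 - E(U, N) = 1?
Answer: -357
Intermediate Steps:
E(U, N) = 1 (E(U, N) = 2 - 1*1 = 2 - 1 = 1)
g(h) = -9 + h
E(-8 - 1*(-2), 31)*(-652 + 297) + g(7) = 1*(-652 + 297) + (-9 + 7) = 1*(-355) - 2 = -355 - 2 = -357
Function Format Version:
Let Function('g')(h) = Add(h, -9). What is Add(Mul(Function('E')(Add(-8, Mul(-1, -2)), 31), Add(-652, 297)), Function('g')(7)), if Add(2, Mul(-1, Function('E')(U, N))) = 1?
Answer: -357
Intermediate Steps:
Function('E')(U, N) = 1 (Function('E')(U, N) = Add(2, Mul(-1, 1)) = Add(2, -1) = 1)
Function('g')(h) = Add(-9, h)
Add(Mul(Function('E')(Add(-8, Mul(-1, -2)), 31), Add(-652, 297)), Function('g')(7)) = Add(Mul(1, Add(-652, 297)), Add(-9, 7)) = Add(Mul(1, -355), -2) = Add(-355, -2) = -357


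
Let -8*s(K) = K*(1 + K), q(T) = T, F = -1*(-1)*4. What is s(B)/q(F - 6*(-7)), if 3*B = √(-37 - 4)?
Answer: 41/3312 - I*√41/1104 ≈ 0.012379 - 0.0057999*I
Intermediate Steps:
F = 4 (F = 1*4 = 4)
B = I*√41/3 (B = √(-37 - 4)/3 = √(-41)/3 = (I*√41)/3 = I*√41/3 ≈ 2.1344*I)
s(K) = -K*(1 + K)/8
s(B)/q(F - 6*(-7)) = (-I*√41/3*(1 + I*√41/3)/8)/(4 - 6*(-7)) = (-I*√41*(1 + I*√41/3)/24)/(4 + 42) = -I*√41*(1 + I*√41/3)/24/46 = -I*√41*(1 + I*√41/3)/24*(1/46) = -I*√41*(1 + I*√41/3)/1104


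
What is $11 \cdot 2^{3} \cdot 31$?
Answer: $2728$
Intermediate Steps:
$11 \cdot 2^{3} \cdot 31 = 11 \cdot 8 \cdot 31 = 88 \cdot 31 = 2728$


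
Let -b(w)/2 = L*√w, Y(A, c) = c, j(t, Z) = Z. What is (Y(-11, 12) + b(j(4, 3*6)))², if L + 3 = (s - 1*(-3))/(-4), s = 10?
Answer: 5913/2 + 900*√2 ≈ 4229.3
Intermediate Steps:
L = -25/4 (L = -3 + (10 - 1*(-3))/(-4) = -3 + (10 + 3)*(-¼) = -3 + 13*(-¼) = -3 - 13/4 = -25/4 ≈ -6.2500)
b(w) = 25*√w/2 (b(w) = -(-25)*√w/2 = 25*√w/2)
(Y(-11, 12) + b(j(4, 3*6)))² = (12 + 25*√(3*6)/2)² = (12 + 25*√18/2)² = (12 + 25*(3*√2)/2)² = (12 + 75*√2/2)²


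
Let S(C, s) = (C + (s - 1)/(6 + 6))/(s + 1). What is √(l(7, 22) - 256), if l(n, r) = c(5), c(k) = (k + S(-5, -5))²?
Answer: I*√13783/8 ≈ 14.675*I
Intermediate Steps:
S(C, s) = (-1/12 + C + s/12)/(1 + s) (S(C, s) = (C + (-1 + s)/12)/(1 + s) = (C + (-1 + s)*(1/12))/(1 + s) = (C + (-1/12 + s/12))/(1 + s) = (-1/12 + C + s/12)/(1 + s))
c(k) = (11/8 + k)² (c(k) = (k + (-1 - 5 + 12*(-5))/(12*(1 - 5)))² = (k + (1/12)*(-1 - 5 - 60)/(-4))² = (k + (1/12)*(-¼)*(-66))² = (k + 11/8)² = (11/8 + k)²)
l(n, r) = 2601/64 (l(n, r) = (11 + 8*5)²/64 = (11 + 40)²/64 = (1/64)*51² = (1/64)*2601 = 2601/64)
√(l(7, 22) - 256) = √(2601/64 - 256) = √(-13783/64) = I*√13783/8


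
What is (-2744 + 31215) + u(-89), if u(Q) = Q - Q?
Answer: 28471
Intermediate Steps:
u(Q) = 0
(-2744 + 31215) + u(-89) = (-2744 + 31215) + 0 = 28471 + 0 = 28471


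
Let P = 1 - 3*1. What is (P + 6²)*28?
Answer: 952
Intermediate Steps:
P = -2 (P = 1 - 3 = -2)
(P + 6²)*28 = (-2 + 6²)*28 = (-2 + 36)*28 = 34*28 = 952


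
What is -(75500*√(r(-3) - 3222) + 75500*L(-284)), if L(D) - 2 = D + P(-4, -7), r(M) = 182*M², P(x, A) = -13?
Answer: 22272500 - 906000*I*√11 ≈ 2.2273e+7 - 3.0049e+6*I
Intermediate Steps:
L(D) = -11 + D (L(D) = 2 + (D - 13) = 2 + (-13 + D) = -11 + D)
-(75500*√(r(-3) - 3222) + 75500*L(-284)) = -(-22272500 + 75500*√(182*(-3)² - 3222)) = -(-22272500 + 75500*√(182*9 - 3222)) = -(-22272500 + 75500*√(1638 - 3222)) = -(-22272500 + 906000*I*√11) = -75500*(-295 + 12*I*√11) = 22272500 - 906000*I*√11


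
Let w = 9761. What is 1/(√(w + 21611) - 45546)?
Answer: -22773/1037203372 - √7843/1037203372 ≈ -2.2042e-5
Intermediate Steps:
1/(√(w + 21611) - 45546) = 1/(√(9761 + 21611) - 45546) = 1/(√31372 - 45546) = 1/(2*√7843 - 45546) = 1/(-45546 + 2*√7843)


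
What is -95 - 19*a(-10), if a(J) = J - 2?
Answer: 133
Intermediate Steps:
a(J) = -2 + J
-95 - 19*a(-10) = -95 - 19*(-2 - 10) = -95 - 19*(-12) = -95 + 228 = 133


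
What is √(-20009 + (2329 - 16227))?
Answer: I*√33907 ≈ 184.14*I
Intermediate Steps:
√(-20009 + (2329 - 16227)) = √(-20009 - 13898) = √(-33907) = I*√33907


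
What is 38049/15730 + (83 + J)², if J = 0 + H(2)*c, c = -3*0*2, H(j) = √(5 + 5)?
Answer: 9854729/1430 ≈ 6891.4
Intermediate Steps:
H(j) = √10
c = 0 (c = 0*2 = 0)
J = 0 (J = 0 + √10*0 = 0 + 0 = 0)
38049/15730 + (83 + J)² = 38049/15730 + (83 + 0)² = 38049*(1/15730) + 83² = 3459/1430 + 6889 = 9854729/1430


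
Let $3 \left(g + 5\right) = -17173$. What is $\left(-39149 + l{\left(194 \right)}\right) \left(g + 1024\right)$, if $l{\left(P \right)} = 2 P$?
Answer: $\frac{547150276}{3} \approx 1.8238 \cdot 10^{8}$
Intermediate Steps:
$g = - \frac{17188}{3}$ ($g = -5 + \frac{1}{3} \left(-17173\right) = -5 - \frac{17173}{3} = - \frac{17188}{3} \approx -5729.3$)
$\left(-39149 + l{\left(194 \right)}\right) \left(g + 1024\right) = \left(-39149 + 2 \cdot 194\right) \left(- \frac{17188}{3} + 1024\right) = \left(-39149 + 388\right) \left(- \frac{14116}{3}\right) = \left(-38761\right) \left(- \frac{14116}{3}\right) = \frac{547150276}{3}$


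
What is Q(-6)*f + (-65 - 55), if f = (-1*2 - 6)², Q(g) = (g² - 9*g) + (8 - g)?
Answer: 6536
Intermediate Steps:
Q(g) = 8 + g² - 10*g
f = 64 (f = (-2 - 6)² = (-8)² = 64)
Q(-6)*f + (-65 - 55) = (8 + (-6)² - 10*(-6))*64 + (-65 - 55) = (8 + 36 + 60)*64 - 120 = 104*64 - 120 = 6656 - 120 = 6536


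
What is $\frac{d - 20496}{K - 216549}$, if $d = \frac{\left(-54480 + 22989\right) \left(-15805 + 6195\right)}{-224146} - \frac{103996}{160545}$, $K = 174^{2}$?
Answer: $\frac{393084006766043}{3351565343431305} \approx 0.11728$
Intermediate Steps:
$K = 30276$
$d = - \frac{24304402212683}{17992759785}$ ($d = \left(-31491\right) \left(-9610\right) \left(- \frac{1}{224146}\right) - \frac{103996}{160545} = 302628510 \left(- \frac{1}{224146}\right) - \frac{103996}{160545} = - \frac{151314255}{112073} - \frac{103996}{160545} = - \frac{24304402212683}{17992759785} \approx -1350.8$)
$\frac{d - 20496}{K - 216549} = \frac{- \frac{24304402212683}{17992759785} - 20496}{30276 - 216549} = - \frac{393084006766043}{17992759785 \left(-186273\right)} = \left(- \frac{393084006766043}{17992759785}\right) \left(- \frac{1}{186273}\right) = \frac{393084006766043}{3351565343431305}$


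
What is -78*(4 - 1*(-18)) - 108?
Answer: -1824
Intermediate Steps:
-78*(4 - 1*(-18)) - 108 = -78*(4 + 18) - 108 = -78*22 - 108 = -1716 - 108 = -1824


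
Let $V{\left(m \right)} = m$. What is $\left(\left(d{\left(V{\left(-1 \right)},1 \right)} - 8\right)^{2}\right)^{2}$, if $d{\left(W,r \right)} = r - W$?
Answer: $1296$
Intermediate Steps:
$\left(\left(d{\left(V{\left(-1 \right)},1 \right)} - 8\right)^{2}\right)^{2} = \left(\left(\left(1 - -1\right) - 8\right)^{2}\right)^{2} = \left(\left(\left(1 + 1\right) - 8\right)^{2}\right)^{2} = \left(\left(2 - 8\right)^{2}\right)^{2} = \left(\left(-6\right)^{2}\right)^{2} = 36^{2} = 1296$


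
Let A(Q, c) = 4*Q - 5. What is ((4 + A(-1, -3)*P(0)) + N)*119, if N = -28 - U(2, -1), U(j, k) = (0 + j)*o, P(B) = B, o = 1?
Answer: -3094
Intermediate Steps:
U(j, k) = j (U(j, k) = (0 + j)*1 = j*1 = j)
A(Q, c) = -5 + 4*Q
N = -30 (N = -28 - 1*2 = -28 - 2 = -30)
((4 + A(-1, -3)*P(0)) + N)*119 = ((4 + (-5 + 4*(-1))*0) - 30)*119 = ((4 + (-5 - 4)*0) - 30)*119 = ((4 - 9*0) - 30)*119 = ((4 + 0) - 30)*119 = (4 - 30)*119 = -26*119 = -3094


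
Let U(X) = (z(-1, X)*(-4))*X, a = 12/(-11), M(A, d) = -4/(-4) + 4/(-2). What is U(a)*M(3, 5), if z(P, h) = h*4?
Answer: 2304/121 ≈ 19.041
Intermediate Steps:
z(P, h) = 4*h
M(A, d) = -1 (M(A, d) = -4*(-¼) + 4*(-½) = 1 - 2 = -1)
a = -12/11 (a = 12*(-1/11) = -12/11 ≈ -1.0909)
U(X) = -16*X² (U(X) = ((4*X)*(-4))*X = (-16*X)*X = -16*X²)
U(a)*M(3, 5) = -16*(-12/11)²*(-1) = -16*144/121*(-1) = -2304/121*(-1) = 2304/121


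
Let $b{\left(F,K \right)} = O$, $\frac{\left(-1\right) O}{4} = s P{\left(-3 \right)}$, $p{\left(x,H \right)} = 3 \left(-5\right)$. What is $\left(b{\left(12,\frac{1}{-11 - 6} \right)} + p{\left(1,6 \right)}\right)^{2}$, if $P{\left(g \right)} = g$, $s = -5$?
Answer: $5625$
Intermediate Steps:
$p{\left(x,H \right)} = -15$
$O = -60$ ($O = - 4 \left(\left(-5\right) \left(-3\right)\right) = \left(-4\right) 15 = -60$)
$b{\left(F,K \right)} = -60$
$\left(b{\left(12,\frac{1}{-11 - 6} \right)} + p{\left(1,6 \right)}\right)^{2} = \left(-60 - 15\right)^{2} = \left(-75\right)^{2} = 5625$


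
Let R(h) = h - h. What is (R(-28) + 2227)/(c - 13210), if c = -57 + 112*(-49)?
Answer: -2227/18755 ≈ -0.11874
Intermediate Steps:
c = -5545 (c = -57 - 5488 = -5545)
R(h) = 0
(R(-28) + 2227)/(c - 13210) = (0 + 2227)/(-5545 - 13210) = 2227/(-18755) = 2227*(-1/18755) = -2227/18755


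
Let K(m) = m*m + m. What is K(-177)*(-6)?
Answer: -186912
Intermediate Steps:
K(m) = m + m² (K(m) = m² + m = m + m²)
K(-177)*(-6) = -177*(1 - 177)*(-6) = -177*(-176)*(-6) = 31152*(-6) = -186912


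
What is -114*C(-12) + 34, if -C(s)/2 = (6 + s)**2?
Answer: 8242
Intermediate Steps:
C(s) = -2*(6 + s)**2
-114*C(-12) + 34 = -(-228)*(6 - 12)**2 + 34 = -(-228)*(-6)**2 + 34 = -(-228)*36 + 34 = -114*(-72) + 34 = 8208 + 34 = 8242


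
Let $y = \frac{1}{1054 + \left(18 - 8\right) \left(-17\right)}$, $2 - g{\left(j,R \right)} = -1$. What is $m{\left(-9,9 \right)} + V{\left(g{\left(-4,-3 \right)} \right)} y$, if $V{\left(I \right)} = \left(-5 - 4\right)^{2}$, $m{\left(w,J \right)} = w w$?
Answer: $\frac{71685}{884} \approx 81.092$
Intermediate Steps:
$g{\left(j,R \right)} = 3$ ($g{\left(j,R \right)} = 2 - -1 = 2 + 1 = 3$)
$m{\left(w,J \right)} = w^{2}$
$V{\left(I \right)} = 81$ ($V{\left(I \right)} = \left(-9\right)^{2} = 81$)
$y = \frac{1}{884}$ ($y = \frac{1}{1054 + 10 \left(-17\right)} = \frac{1}{1054 - 170} = \frac{1}{884} \approx 0.0011312$)
$m{\left(-9,9 \right)} + V{\left(g{\left(-4,-3 \right)} \right)} y = \left(-9\right)^{2} + 81 \cdot \frac{1}{884} = 81 + \frac{81}{884} = \frac{71685}{884}$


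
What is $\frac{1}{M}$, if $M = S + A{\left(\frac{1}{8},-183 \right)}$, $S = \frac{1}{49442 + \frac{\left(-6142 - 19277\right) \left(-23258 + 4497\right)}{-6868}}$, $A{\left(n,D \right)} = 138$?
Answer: $\frac{137318203}{18949905146} \approx 0.0072464$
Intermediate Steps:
$S = - \frac{6868}{137318203}$ ($S = \frac{1}{49442 + \left(-25419\right) \left(-18761\right) \left(- \frac{1}{6868}\right)} = \frac{1}{49442 + 476885859 \left(- \frac{1}{6868}\right)} = \frac{1}{49442 - \frac{476885859}{6868}} = \frac{1}{- \frac{137318203}{6868}} = - \frac{6868}{137318203} \approx -5.0015 \cdot 10^{-5}$)
$M = \frac{18949905146}{137318203}$ ($M = - \frac{6868}{137318203} + 138 = \frac{18949905146}{137318203} \approx 138.0$)
$\frac{1}{M} = \frac{1}{\frac{18949905146}{137318203}} = \frac{137318203}{18949905146}$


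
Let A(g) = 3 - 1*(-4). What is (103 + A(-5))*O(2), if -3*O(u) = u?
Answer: -220/3 ≈ -73.333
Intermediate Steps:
O(u) = -u/3
A(g) = 7 (A(g) = 3 + 4 = 7)
(103 + A(-5))*O(2) = (103 + 7)*(-1/3*2) = 110*(-2/3) = -220/3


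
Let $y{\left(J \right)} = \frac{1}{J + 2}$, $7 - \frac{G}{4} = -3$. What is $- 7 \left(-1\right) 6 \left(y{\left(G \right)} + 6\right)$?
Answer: $253$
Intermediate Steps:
$G = 40$ ($G = 28 - -12 = 28 + 12 = 40$)
$y{\left(J \right)} = \frac{1}{2 + J}$
$- 7 \left(-1\right) 6 \left(y{\left(G \right)} + 6\right) = - 7 \left(-1\right) 6 \left(\frac{1}{2 + 40} + 6\right) = - 7 \left(- 6 \left(\frac{1}{42} + 6\right)\right) = - 7 \left(\left(-6\right) \frac{253}{42}\right) = \left(-7\right) \left(- \frac{253}{7}\right) = 253$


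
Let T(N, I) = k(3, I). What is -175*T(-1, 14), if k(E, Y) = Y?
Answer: -2450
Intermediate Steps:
T(N, I) = I
-175*T(-1, 14) = -175*14 = -2450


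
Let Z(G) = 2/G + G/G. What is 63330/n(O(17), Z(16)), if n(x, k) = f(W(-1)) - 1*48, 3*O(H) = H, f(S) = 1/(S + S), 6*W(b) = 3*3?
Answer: -189990/143 ≈ -1328.6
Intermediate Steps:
W(b) = 3/2 (W(b) = (3*3)/6 = (1/6)*9 = 3/2)
f(S) = 1/(2*S)
Z(G) = 1 + 2/G (Z(G) = 2/G + 1 = 1 + 2/G)
O(H) = H/3
n(x, k) = -143/3 (n(x, k) = 1/(2*(3/2)) - 1*48 = (1/2)*(2/3) - 48 = 1/3 - 48 = -143/3)
63330/n(O(17), Z(16)) = 63330/(-143/3) = 63330*(-3/143) = -189990/143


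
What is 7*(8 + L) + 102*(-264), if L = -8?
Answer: -26928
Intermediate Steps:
7*(8 + L) + 102*(-264) = 7*(8 - 8) + 102*(-264) = 7*0 - 26928 = 0 - 26928 = -26928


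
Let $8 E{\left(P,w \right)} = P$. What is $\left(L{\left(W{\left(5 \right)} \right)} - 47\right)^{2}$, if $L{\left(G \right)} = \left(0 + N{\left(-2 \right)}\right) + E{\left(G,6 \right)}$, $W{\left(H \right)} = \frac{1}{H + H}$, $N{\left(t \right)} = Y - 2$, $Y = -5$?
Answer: $\frac{18653761}{6400} \approx 2914.6$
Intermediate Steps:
$E{\left(P,w \right)} = \frac{P}{8}$
$N{\left(t \right)} = -7$ ($N{\left(t \right)} = -5 - 2 = -7$)
$W{\left(H \right)} = \frac{1}{2 H}$
$L{\left(G \right)} = -7 + \frac{G}{8}$ ($L{\left(G \right)} = \left(0 - 7\right) + \frac{G}{8} = -7 + \frac{G}{8}$)
$\left(L{\left(W{\left(5 \right)} \right)} - 47\right)^{2} = \left(\left(-7 + \frac{\frac{1}{2} \cdot \frac{1}{5}}{8}\right) - 47\right)^{2} = \left(\left(-7 + \frac{1}{8} \cdot \frac{1}{10}\right) - 47\right)^{2} = \left(\left(-7 + \frac{1}{80}\right) - 47\right)^{2} = \left(- \frac{559}{80} - 47\right)^{2} = \left(- \frac{4319}{80}\right)^{2} = \frac{18653761}{6400}$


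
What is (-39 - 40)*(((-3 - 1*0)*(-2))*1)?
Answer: -474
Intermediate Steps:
(-39 - 40)*(((-3 - 1*0)*(-2))*1) = -79*(-3 + 0)*(-2) = -79*(-3*(-2)) = -474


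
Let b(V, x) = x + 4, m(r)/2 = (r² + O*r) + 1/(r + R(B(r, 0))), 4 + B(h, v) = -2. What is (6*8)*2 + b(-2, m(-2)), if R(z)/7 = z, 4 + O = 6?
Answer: 2199/22 ≈ 99.955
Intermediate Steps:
O = 2 (O = -4 + 6 = 2)
B(h, v) = -6 (B(h, v) = -4 - 2 = -6)
R(z) = 7*z
m(r) = 2*r² + 2/(-42 + r) + 4*r (m(r) = 2*((r² + 2*r) + 1/(r + 7*(-6))) = 2*((r² + 2*r) + 1/(r - 42)) = 2*((r² + 2*r) + 1/(-42 + r)) = 2*(r² + 1/(-42 + r) + 2*r) = 2*r² + 2/(-42 + r) + 4*r)
b(V, x) = 4 + x
(6*8)*2 + b(-2, m(-2)) = (6*8)*2 + (4 + 2*(1 + (-2)³ - 84*(-2) - 40*(-2)²)/(-42 - 2)) = 48*2 + (4 + 2*(1 - 8 + 168 - 40*4)/(-44)) = 96 + (4 + 2*(-1/44)*(1 - 8 + 168 - 160)) = 96 + (4 + 2*(-1/44)*1) = 96 + (4 - 1/22) = 96 + 87/22 = 2199/22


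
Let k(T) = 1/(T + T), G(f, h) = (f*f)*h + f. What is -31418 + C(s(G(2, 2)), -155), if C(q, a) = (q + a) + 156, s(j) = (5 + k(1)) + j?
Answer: -62803/2 ≈ -31402.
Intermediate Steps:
G(f, h) = f + h*f² (G(f, h) = f²*h + f = h*f² + f = f + h*f²)
k(T) = 1/(2*T)
s(j) = 11/2 + j (s(j) = (5 + (½)/1) + j = (5 + (½)*1) + j = (5 + ½) + j = 11/2 + j)
C(q, a) = 156 + a + q (C(q, a) = (a + q) + 156 = 156 + a + q)
-31418 + C(s(G(2, 2)), -155) = -31418 + (156 - 155 + (11/2 + 2*(1 + 2*2))) = -31418 + (156 - 155 + (11/2 + 2*(1 + 4))) = -31418 + (156 - 155 + (11/2 + 2*5)) = -31418 + (156 - 155 + (11/2 + 10)) = -31418 + (156 - 155 + 31/2) = -31418 + 33/2 = -62803/2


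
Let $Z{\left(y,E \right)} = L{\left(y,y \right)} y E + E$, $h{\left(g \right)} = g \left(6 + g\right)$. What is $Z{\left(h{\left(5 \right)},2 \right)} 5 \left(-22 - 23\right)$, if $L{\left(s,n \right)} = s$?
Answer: $-1361700$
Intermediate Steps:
$Z{\left(y,E \right)} = E + E y^{2}$ ($Z{\left(y,E \right)} = y y E + E = y^{2} E + E = E y^{2} + E = E + E y^{2}$)
$Z{\left(h{\left(5 \right)},2 \right)} 5 \left(-22 - 23\right) = 2 \left(1 + \left(5 \left(6 + 5\right)\right)^{2}\right) 5 \left(-22 - 23\right) = 2 \left(1 + \left(5 \cdot 11\right)^{2}\right) 5 \left(-45\right) = 2 \left(1 + 55^{2}\right) 5 \left(-45\right) = 2 \left(1 + 3025\right) 5 \left(-45\right) = 2 \cdot 3026 \cdot 5 \left(-45\right) = 6052 \cdot 5 \left(-45\right) = 30260 \left(-45\right) = -1361700$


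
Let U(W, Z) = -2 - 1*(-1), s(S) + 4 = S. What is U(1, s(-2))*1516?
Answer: -1516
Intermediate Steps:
s(S) = -4 + S
U(W, Z) = -1 (U(W, Z) = -2 + 1 = -1)
U(1, s(-2))*1516 = -1*1516 = -1516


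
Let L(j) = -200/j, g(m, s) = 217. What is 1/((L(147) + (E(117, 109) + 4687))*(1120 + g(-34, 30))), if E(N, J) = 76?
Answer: 21/133692551 ≈ 1.5708e-7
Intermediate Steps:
1/((L(147) + (E(117, 109) + 4687))*(1120 + g(-34, 30))) = 1/((-200/147 + (76 + 4687))*(1120 + 217)) = 1/((-200*1/147 + 4763)*1337) = 1/((-200/147 + 4763)*1337) = 1/((699961/147)*1337) = 1/(133692551/21) = 21/133692551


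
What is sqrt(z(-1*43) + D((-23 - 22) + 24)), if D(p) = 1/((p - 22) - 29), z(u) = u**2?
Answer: sqrt(266254)/12 ≈ 43.000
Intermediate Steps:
D(p) = 1/(-51 + p) (D(p) = 1/((-22 + p) - 29) = 1/(-51 + p))
sqrt(z(-1*43) + D((-23 - 22) + 24)) = sqrt((-1*43)**2 + 1/(-51 + ((-23 - 22) + 24))) = sqrt((-43)**2 + 1/(-51 + (-45 + 24))) = sqrt(1849 + 1/(-51 - 21)) = sqrt(1849 + 1/(-72)) = sqrt(1849 - 1/72) = sqrt(133127/72) = sqrt(266254)/12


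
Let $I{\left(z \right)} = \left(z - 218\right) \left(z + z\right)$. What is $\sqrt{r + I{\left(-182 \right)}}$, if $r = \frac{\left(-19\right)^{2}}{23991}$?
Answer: $\frac{\sqrt{83802721254351}}{23991} \approx 381.58$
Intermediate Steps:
$r = \frac{361}{23991}$ ($r = 361 \cdot \frac{1}{23991} = \frac{361}{23991} \approx 0.015047$)
$I{\left(z \right)} = 2 z \left(-218 + z\right)$ ($I{\left(z \right)} = \left(-218 + z\right) 2 z = 2 z \left(-218 + z\right)$)
$\sqrt{r + I{\left(-182 \right)}} = \sqrt{\frac{361}{23991} + 2 \left(-182\right) \left(-218 - 182\right)} = \sqrt{\frac{361}{23991} + 2 \left(-182\right) \left(-400\right)} = \sqrt{\frac{361}{23991} + 145600} = \sqrt{\frac{3493089961}{23991}} = \frac{\sqrt{83802721254351}}{23991}$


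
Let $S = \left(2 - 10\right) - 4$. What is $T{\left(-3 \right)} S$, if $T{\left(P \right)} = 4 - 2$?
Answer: $-24$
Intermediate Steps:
$T{\left(P \right)} = 2$
$S = -12$ ($S = -8 - 4 = -12$)
$T{\left(-3 \right)} S = 2 \left(-12\right) = -24$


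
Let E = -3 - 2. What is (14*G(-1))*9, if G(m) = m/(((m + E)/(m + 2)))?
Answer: 21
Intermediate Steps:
E = -5
G(m) = m*(2 + m)/(-5 + m) (G(m) = m/(((m - 5)/(m + 2))) = m/(((-5 + m)/(2 + m))) = m*((2 + m)/(-5 + m)) = m*(2 + m)/(-5 + m))
(14*G(-1))*9 = (14*(-(2 - 1)/(-5 - 1)))*9 = (14*(-1*1/(-6)))*9 = (14*(-1*(-⅙)*1))*9 = (14*(⅙))*9 = (7/3)*9 = 21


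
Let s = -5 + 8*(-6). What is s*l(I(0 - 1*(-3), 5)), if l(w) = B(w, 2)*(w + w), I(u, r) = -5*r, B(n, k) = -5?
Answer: -13250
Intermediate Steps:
s = -53 (s = -5 - 48 = -53)
l(w) = -10*w (l(w) = -5*(w + w) = -10*w)
s*l(I(0 - 1*(-3), 5)) = -(-530)*(-5*5) = -(-530)*(-25) = -53*250 = -13250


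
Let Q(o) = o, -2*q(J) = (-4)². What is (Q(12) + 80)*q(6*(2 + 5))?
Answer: -736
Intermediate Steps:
q(J) = -8 (q(J) = -½*(-4)² = -½*16 = -8)
(Q(12) + 80)*q(6*(2 + 5)) = (12 + 80)*(-8) = 92*(-8) = -736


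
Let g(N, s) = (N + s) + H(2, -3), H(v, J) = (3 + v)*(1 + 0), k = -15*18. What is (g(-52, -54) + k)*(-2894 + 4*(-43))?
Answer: 1137486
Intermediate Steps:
k = -270
H(v, J) = 3 + v (H(v, J) = (3 + v)*1 = 3 + v)
g(N, s) = 5 + N + s (g(N, s) = (N + s) + (3 + 2) = (N + s) + 5 = 5 + N + s)
(g(-52, -54) + k)*(-2894 + 4*(-43)) = ((5 - 52 - 54) - 270)*(-2894 + 4*(-43)) = (-101 - 270)*(-2894 - 172) = -371*(-3066) = 1137486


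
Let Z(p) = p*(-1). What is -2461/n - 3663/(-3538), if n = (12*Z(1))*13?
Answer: 4639223/275964 ≈ 16.811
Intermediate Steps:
Z(p) = -p
n = -156 (n = (12*(-1*1))*13 = (12*(-1))*13 = -12*13 = -156)
-2461/n - 3663/(-3538) = -2461/(-156) - 3663/(-3538) = -2461*(-1/156) - 3663*(-1/3538) = 2461/156 + 3663/3538 = 4639223/275964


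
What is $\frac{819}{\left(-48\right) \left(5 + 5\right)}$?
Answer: $- \frac{273}{160} \approx -1.7062$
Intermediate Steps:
$\frac{819}{\left(-48\right) \left(5 + 5\right)} = \frac{819}{\left(-48\right) 10} = \frac{819}{-480} = 819 \left(- \frac{1}{480}\right) = - \frac{273}{160}$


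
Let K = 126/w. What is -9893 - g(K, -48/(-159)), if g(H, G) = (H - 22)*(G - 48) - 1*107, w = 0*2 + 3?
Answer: -468098/53 ≈ -8832.0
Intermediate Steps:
w = 3 (w = 0 + 3 = 3)
K = 42 (K = 126/3 = 126*(⅓) = 42)
g(H, G) = -107 + (-48 + G)*(-22 + H) (g(H, G) = (-22 + H)*(-48 + G) - 107 = (-48 + G)*(-22 + H) - 107 = -107 + (-48 + G)*(-22 + H))
-9893 - g(K, -48/(-159)) = -9893 - (949 - 48*42 - (-1056)/(-159) - 48/(-159)*42) = -9893 - (949 - 2016 - (-1056)*(-1)/159 - 48*(-1/159)*42) = -9893 - (949 - 2016 - 22*16/53 + (16/53)*42) = -9893 - (949 - 2016 - 352/53 + 672/53) = -9893 - 1*(-56231/53) = -9893 + 56231/53 = -468098/53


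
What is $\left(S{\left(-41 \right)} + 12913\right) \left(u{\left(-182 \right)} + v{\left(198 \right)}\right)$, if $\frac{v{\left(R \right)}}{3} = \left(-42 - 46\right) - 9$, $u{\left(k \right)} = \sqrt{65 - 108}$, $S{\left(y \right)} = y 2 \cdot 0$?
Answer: $-3757683 + 12913 i \sqrt{43} \approx -3.7577 \cdot 10^{6} + 84676.0 i$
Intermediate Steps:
$S{\left(y \right)} = 0$ ($S{\left(y \right)} = 2 y 0 = 0$)
$u{\left(k \right)} = i \sqrt{43}$ ($u{\left(k \right)} = \sqrt{-43} = i \sqrt{43}$)
$v{\left(R \right)} = -291$ ($v{\left(R \right)} = 3 \left(\left(-42 - 46\right) - 9\right) = 3 \left(-88 - 9\right) = 3 \left(-97\right) = -291$)
$\left(S{\left(-41 \right)} + 12913\right) \left(u{\left(-182 \right)} + v{\left(198 \right)}\right) = \left(0 + 12913\right) \left(i \sqrt{43} - 291\right) = 12913 \left(-291 + i \sqrt{43}\right) = -3757683 + 12913 i \sqrt{43}$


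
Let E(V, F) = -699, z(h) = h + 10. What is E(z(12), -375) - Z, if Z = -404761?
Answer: 404062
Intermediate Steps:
z(h) = 10 + h
E(z(12), -375) - Z = -699 - 1*(-404761) = -699 + 404761 = 404062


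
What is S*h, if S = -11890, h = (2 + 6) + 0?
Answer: -95120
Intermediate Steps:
h = 8 (h = 8 + 0 = 8)
S*h = -11890*8 = -95120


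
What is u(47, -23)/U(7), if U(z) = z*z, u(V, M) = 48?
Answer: 48/49 ≈ 0.97959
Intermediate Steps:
U(z) = z**2
u(47, -23)/U(7) = 48/(7**2) = 48/49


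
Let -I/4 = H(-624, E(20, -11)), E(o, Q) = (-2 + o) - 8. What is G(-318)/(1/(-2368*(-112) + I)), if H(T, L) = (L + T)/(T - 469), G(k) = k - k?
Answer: 0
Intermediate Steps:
E(o, Q) = -10 + o
G(k) = 0
H(T, L) = (L + T)/(-469 + T)
I = -2456/1093 (I = -4*((-10 + 20) - 624)/(-469 - 624) = -4*(10 - 624)/(-1093) = -(-4)*(-614)/1093 = -4*614/1093 = -2456/1093 ≈ -2.2470)
G(-318)/(1/(-2368*(-112) + I)) = 0/(1/(-2368*(-112) - 2456/1093)) = 0/(1/(265216 - 2456/1093)) = 0/(1/(289878632/1093)) = 0/(1093/289878632) = 0*(289878632/1093) = 0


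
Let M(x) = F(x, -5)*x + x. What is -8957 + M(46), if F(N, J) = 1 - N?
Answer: -10981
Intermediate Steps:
M(x) = x + x*(1 - x) (M(x) = (1 - x)*x + x = x*(1 - x) + x = x + x*(1 - x))
-8957 + M(46) = -8957 + 46*(2 - 1*46) = -8957 + 46*(2 - 46) = -8957 + 46*(-44) = -8957 - 2024 = -10981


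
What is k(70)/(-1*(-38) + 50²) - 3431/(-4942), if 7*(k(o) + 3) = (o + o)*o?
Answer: 3902963/3135699 ≈ 1.2447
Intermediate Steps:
k(o) = -3 + 2*o²/7 (k(o) = -3 + ((o + o)*o)/7 = -3 + ((2*o)*o)/7 = -3 + (2*o²)/7 = -3 + 2*o²/7)
k(70)/(-1*(-38) + 50²) - 3431/(-4942) = (-3 + (2/7)*70²)/(-1*(-38) + 50²) - 3431/(-4942) = (-3 + (2/7)*4900)/(38 + 2500) - 3431*(-1/4942) = (-3 + 1400)/2538 + 3431/4942 = 1397*(1/2538) + 3431/4942 = 1397/2538 + 3431/4942 = 3902963/3135699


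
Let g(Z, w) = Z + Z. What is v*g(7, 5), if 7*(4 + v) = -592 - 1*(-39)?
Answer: -1162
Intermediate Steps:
g(Z, w) = 2*Z
v = -83 (v = -4 + (-592 - 1*(-39))/7 = -4 + (-592 + 39)/7 = -4 + (⅐)*(-553) = -4 - 79 = -83)
v*g(7, 5) = -166*7 = -83*14 = -1162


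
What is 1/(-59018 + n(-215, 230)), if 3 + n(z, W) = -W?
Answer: -1/59251 ≈ -1.6877e-5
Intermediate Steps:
n(z, W) = -3 - W
1/(-59018 + n(-215, 230)) = 1/(-59018 + (-3 - 1*230)) = 1/(-59018 + (-3 - 230)) = 1/(-59018 - 233) = 1/(-59251) = -1/59251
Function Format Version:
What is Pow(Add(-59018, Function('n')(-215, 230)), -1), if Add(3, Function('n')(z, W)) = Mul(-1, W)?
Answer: Rational(-1, 59251) ≈ -1.6877e-5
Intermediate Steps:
Function('n')(z, W) = Add(-3, Mul(-1, W))
Pow(Add(-59018, Function('n')(-215, 230)), -1) = Pow(Add(-59018, Add(-3, Mul(-1, 230))), -1) = Pow(Add(-59018, Add(-3, -230)), -1) = Pow(Add(-59018, -233), -1) = Pow(-59251, -1) = Rational(-1, 59251)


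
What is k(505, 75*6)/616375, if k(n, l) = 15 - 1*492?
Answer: -477/616375 ≈ -0.00077388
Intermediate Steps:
k(n, l) = -477 (k(n, l) = 15 - 492 = -477)
k(505, 75*6)/616375 = -477/616375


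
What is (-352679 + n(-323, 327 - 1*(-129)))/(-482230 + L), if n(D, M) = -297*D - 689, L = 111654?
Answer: 257437/370576 ≈ 0.69469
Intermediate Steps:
n(D, M) = -689 - 297*D
(-352679 + n(-323, 327 - 1*(-129)))/(-482230 + L) = (-352679 + (-689 - 297*(-323)))/(-482230 + 111654) = (-352679 + (-689 + 95931))/(-370576) = (-352679 + 95242)*(-1/370576) = -257437*(-1/370576) = 257437/370576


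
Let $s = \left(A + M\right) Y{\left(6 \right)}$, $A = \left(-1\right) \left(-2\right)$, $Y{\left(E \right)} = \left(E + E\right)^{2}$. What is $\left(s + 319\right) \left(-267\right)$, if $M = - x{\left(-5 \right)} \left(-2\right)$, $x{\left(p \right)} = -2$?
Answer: $-8277$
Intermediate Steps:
$Y{\left(E \right)} = 4 E^{2}$ ($Y{\left(E \right)} = \left(2 E\right)^{2} = 4 E^{2}$)
$A = 2$
$M = -4$ ($M = - \left(-2\right) \left(-2\right) = \left(-1\right) 4 = -4$)
$s = -288$ ($s = \left(2 - 4\right) 4 \cdot 6^{2} = - 2 \cdot 4 \cdot 36 = \left(-2\right) 144 = -288$)
$\left(s + 319\right) \left(-267\right) = \left(-288 + 319\right) \left(-267\right) = 31 \left(-267\right) = -8277$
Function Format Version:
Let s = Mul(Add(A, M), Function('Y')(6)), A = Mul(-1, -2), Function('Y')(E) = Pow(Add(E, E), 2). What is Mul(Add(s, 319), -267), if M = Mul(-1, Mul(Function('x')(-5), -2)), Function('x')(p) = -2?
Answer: -8277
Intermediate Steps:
Function('Y')(E) = Mul(4, Pow(E, 2)) (Function('Y')(E) = Pow(Mul(2, E), 2) = Mul(4, Pow(E, 2)))
A = 2
M = -4 (M = Mul(-1, Mul(-2, -2)) = Mul(-1, 4) = -4)
s = -288 (s = Mul(Add(2, -4), Mul(4, Pow(6, 2))) = Mul(-2, Mul(4, 36)) = Mul(-2, 144) = -288)
Mul(Add(s, 319), -267) = Mul(Add(-288, 319), -267) = Mul(31, -267) = -8277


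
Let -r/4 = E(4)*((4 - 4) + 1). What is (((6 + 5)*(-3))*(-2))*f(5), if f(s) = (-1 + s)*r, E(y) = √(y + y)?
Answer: -2112*√2 ≈ -2986.8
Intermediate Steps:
E(y) = √2*√y (E(y) = √(2*y) = √2*√y)
r = -8*√2 (r = -4*√2*√4*((4 - 4) + 1) = -4*√2*2*(0 + 1) = -4*2*√2 = -8*√2 ≈ -11.314)
f(s) = -8*√2*(-1 + s) (f(s) = (-1 + s)*(-8*√2) = -8*√2*(-1 + s))
(((6 + 5)*(-3))*(-2))*f(5) = (((6 + 5)*(-3))*(-2))*(8*√2*(1 - 1*5)) = ((11*(-3))*(-2))*(8*√2*(1 - 5)) = (-33*(-2))*(8*√2*(-4)) = 66*(-32*√2) = -2112*√2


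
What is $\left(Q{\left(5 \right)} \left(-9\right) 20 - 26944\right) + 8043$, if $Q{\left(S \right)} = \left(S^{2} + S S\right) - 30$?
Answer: $-22501$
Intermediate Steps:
$Q{\left(S \right)} = -30 + 2 S^{2}$ ($Q{\left(S \right)} = \left(S^{2} + S^{2}\right) - 30 = 2 S^{2} - 30 = -30 + 2 S^{2}$)
$\left(Q{\left(5 \right)} \left(-9\right) 20 - 26944\right) + 8043 = \left(\left(-30 + 2 \cdot 5^{2}\right) \left(-9\right) 20 - 26944\right) + 8043 = \left(\left(-30 + 2 \cdot 25\right) \left(-9\right) 20 - 26944\right) + 8043 = \left(\left(-30 + 50\right) \left(-9\right) 20 - 26944\right) + 8043 = \left(20 \left(-9\right) 20 - 26944\right) + 8043 = \left(\left(-180\right) 20 - 26944\right) + 8043 = \left(-3600 - 26944\right) + 8043 = -30544 + 8043 = -22501$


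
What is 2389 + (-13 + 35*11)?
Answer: 2761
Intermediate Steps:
2389 + (-13 + 35*11) = 2389 + (-13 + 385) = 2389 + 372 = 2761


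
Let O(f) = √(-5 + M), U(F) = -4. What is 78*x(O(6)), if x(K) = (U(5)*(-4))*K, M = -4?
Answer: 3744*I ≈ 3744.0*I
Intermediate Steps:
O(f) = 3*I (O(f) = √(-5 - 4) = √(-9) = 3*I)
x(K) = 16*K (x(K) = (-4*(-4))*K = 16*K)
78*x(O(6)) = 78*(16*(3*I)) = 78*(48*I) = 3744*I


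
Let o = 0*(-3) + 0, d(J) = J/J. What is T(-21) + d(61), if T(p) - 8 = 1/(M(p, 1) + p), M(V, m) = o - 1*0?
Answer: 188/21 ≈ 8.9524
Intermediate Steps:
d(J) = 1
o = 0 (o = 0 + 0 = 0)
M(V, m) = 0 (M(V, m) = 0 - 1*0 = 0 + 0 = 0)
T(p) = 8 + 1/p (T(p) = 8 + 1/(0 + p) = 8 + 1/p)
T(-21) + d(61) = (8 + 1/(-21)) + 1 = (8 - 1/21) + 1 = 167/21 + 1 = 188/21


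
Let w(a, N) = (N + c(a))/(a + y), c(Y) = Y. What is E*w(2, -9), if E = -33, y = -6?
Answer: -231/4 ≈ -57.750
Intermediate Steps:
w(a, N) = (N + a)/(-6 + a) (w(a, N) = (N + a)/(a - 6) = (N + a)/(-6 + a))
E*w(2, -9) = -33*(-9 + 2)/(-6 + 2) = -33*(-7)/(-4) = -(-33)*(-7)/4 = -33*7/4 = -231/4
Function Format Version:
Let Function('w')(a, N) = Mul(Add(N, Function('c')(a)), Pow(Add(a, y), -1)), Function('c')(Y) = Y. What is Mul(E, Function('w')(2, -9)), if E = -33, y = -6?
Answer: Rational(-231, 4) ≈ -57.750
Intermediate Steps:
Function('w')(a, N) = Mul(Pow(Add(-6, a), -1), Add(N, a)) (Function('w')(a, N) = Mul(Add(N, a), Pow(Add(a, -6), -1)) = Mul(Add(N, a), Pow(Add(-6, a), -1)) = Mul(Pow(Add(-6, a), -1), Add(N, a)))
Mul(E, Function('w')(2, -9)) = Mul(-33, Mul(Pow(Add(-6, 2), -1), Add(-9, 2))) = Mul(-33, Mul(Pow(-4, -1), -7)) = Mul(-33, Mul(Rational(-1, 4), -7)) = Mul(-33, Rational(7, 4)) = Rational(-231, 4)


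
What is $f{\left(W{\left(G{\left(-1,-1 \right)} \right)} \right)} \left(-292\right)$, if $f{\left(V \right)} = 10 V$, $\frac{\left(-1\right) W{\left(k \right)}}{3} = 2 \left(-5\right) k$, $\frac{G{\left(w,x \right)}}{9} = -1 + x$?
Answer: $1576800$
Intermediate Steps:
$G{\left(w,x \right)} = -9 + 9 x$ ($G{\left(w,x \right)} = 9 \left(-1 + x\right) = -9 + 9 x$)
$W{\left(k \right)} = 30 k$ ($W{\left(k \right)} = - 3 \cdot 2 \left(-5\right) k = - 3 \left(- 10 k\right) = 30 k$)
$f{\left(W{\left(G{\left(-1,-1 \right)} \right)} \right)} \left(-292\right) = 10 \cdot 30 \left(-9 + 9 \left(-1\right)\right) \left(-292\right) = 10 \cdot 30 \left(-9 - 9\right) \left(-292\right) = 10 \cdot 30 \left(-18\right) \left(-292\right) = 10 \left(-540\right) \left(-292\right) = \left(-5400\right) \left(-292\right) = 1576800$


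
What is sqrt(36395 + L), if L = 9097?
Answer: 2*sqrt(11373) ≈ 213.29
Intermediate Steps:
sqrt(36395 + L) = sqrt(36395 + 9097) = sqrt(45492) = 2*sqrt(11373)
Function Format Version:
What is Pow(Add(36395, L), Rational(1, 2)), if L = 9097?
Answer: Mul(2, Pow(11373, Rational(1, 2))) ≈ 213.29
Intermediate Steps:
Pow(Add(36395, L), Rational(1, 2)) = Pow(Add(36395, 9097), Rational(1, 2)) = Pow(45492, Rational(1, 2)) = Mul(2, Pow(11373, Rational(1, 2)))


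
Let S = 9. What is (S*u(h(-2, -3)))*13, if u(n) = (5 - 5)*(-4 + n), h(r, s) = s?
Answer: 0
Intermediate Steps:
u(n) = 0 (u(n) = 0*(-4 + n) = 0)
(S*u(h(-2, -3)))*13 = (9*0)*13 = 0*13 = 0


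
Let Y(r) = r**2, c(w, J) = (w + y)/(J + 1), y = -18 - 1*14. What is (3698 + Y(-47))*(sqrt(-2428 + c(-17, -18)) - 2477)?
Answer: -14631639 + 5907*I*sqrt(700859)/17 ≈ -1.4632e+7 + 2.9089e+5*I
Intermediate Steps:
y = -32 (y = -18 - 14 = -32)
c(w, J) = (-32 + w)/(1 + J) (c(w, J) = (w - 32)/(J + 1) = (-32 + w)/(1 + J))
(3698 + Y(-47))*(sqrt(-2428 + c(-17, -18)) - 2477) = (3698 + (-47)**2)*(sqrt(-2428 + (-32 - 17)/(1 - 18)) - 2477) = (3698 + 2209)*(sqrt(-2428 - 49/(-17)) - 2477) = 5907*(sqrt(-2428 - 1/17*(-49)) - 2477) = 5907*(sqrt(-2428 + 49/17) - 2477) = 5907*(sqrt(-41227/17) - 2477) = 5907*(I*sqrt(700859)/17 - 2477) = 5907*(-2477 + I*sqrt(700859)/17) = -14631639 + 5907*I*sqrt(700859)/17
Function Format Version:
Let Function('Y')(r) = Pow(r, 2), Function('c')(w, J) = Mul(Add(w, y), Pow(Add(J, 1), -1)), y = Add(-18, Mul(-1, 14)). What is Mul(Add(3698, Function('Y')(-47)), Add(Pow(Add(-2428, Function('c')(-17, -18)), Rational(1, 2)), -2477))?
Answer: Add(-14631639, Mul(Rational(5907, 17), I, Pow(700859, Rational(1, 2)))) ≈ Add(-1.4632e+7, Mul(2.9089e+5, I))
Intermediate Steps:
y = -32 (y = Add(-18, -14) = -32)
Function('c')(w, J) = Mul(Pow(Add(1, J), -1), Add(-32, w)) (Function('c')(w, J) = Mul(Add(w, -32), Pow(Add(J, 1), -1)) = Mul(Add(-32, w), Pow(Add(1, J), -1)) = Mul(Pow(Add(1, J), -1), Add(-32, w)))
Mul(Add(3698, Function('Y')(-47)), Add(Pow(Add(-2428, Function('c')(-17, -18)), Rational(1, 2)), -2477)) = Mul(Add(3698, Pow(-47, 2)), Add(Pow(Add(-2428, Mul(Pow(Add(1, -18), -1), Add(-32, -17))), Rational(1, 2)), -2477)) = Mul(Add(3698, 2209), Add(Pow(Add(-2428, Mul(Pow(-17, -1), -49)), Rational(1, 2)), -2477)) = Mul(5907, Add(Pow(Add(-2428, Mul(Rational(-1, 17), -49)), Rational(1, 2)), -2477)) = Mul(5907, Add(Pow(Add(-2428, Rational(49, 17)), Rational(1, 2)), -2477)) = Mul(5907, Add(Pow(Rational(-41227, 17), Rational(1, 2)), -2477)) = Mul(5907, Add(Mul(Rational(1, 17), I, Pow(700859, Rational(1, 2))), -2477)) = Mul(5907, Add(-2477, Mul(Rational(1, 17), I, Pow(700859, Rational(1, 2))))) = Add(-14631639, Mul(Rational(5907, 17), I, Pow(700859, Rational(1, 2))))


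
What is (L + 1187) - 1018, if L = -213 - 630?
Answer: -674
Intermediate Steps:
L = -843
(L + 1187) - 1018 = (-843 + 1187) - 1018 = 344 - 1018 = -674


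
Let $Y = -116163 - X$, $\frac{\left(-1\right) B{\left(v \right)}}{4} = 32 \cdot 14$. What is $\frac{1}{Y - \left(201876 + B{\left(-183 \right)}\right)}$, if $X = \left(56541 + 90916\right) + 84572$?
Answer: $- \frac{1}{548276} \approx -1.8239 \cdot 10^{-6}$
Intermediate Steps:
$X = 232029$ ($X = 147457 + 84572 = 232029$)
$B{\left(v \right)} = -1792$ ($B{\left(v \right)} = - 4 \cdot 32 \cdot 14 = \left(-4\right) 448 = -1792$)
$Y = -348192$ ($Y = -116163 - 232029 = -348192$)
$\frac{1}{Y - \left(201876 + B{\left(-183 \right)}\right)} = \frac{1}{-348192 - 200084} = \frac{1}{-548276} = - \frac{1}{548276}$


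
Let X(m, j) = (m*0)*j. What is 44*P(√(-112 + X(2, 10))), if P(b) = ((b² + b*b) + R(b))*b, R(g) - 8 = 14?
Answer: -35552*I*√7 ≈ -94062.0*I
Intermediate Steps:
X(m, j) = 0 (X(m, j) = 0*j = 0)
R(g) = 22 (R(g) = 8 + 14 = 22)
P(b) = b*(22 + 2*b²) (P(b) = ((b² + b*b) + 22)*b = ((b² + b²) + 22)*b = (2*b² + 22)*b = (22 + 2*b²)*b = b*(22 + 2*b²))
44*P(√(-112 + X(2, 10))) = 44*(2*√(-112 + 0)*(11 + (√(-112 + 0))²)) = 44*(2*√(-112)*(11 + (√(-112))²)) = 44*(2*(4*I*√7)*(11 + (4*I*√7)²)) = 44*(2*(4*I*√7)*(11 - 112)) = 44*(2*(4*I*√7)*(-101)) = 44*(-808*I*√7) = -35552*I*√7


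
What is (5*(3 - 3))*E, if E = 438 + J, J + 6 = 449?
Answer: 0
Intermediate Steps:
J = 443 (J = -6 + 449 = 443)
E = 881 (E = 438 + 443 = 881)
(5*(3 - 3))*E = (5*(3 - 3))*881 = (5*0)*881 = 0*881 = 0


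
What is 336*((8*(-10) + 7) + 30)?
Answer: -14448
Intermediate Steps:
336*((8*(-10) + 7) + 30) = 336*((-80 + 7) + 30) = 336*(-73 + 30) = 336*(-43) = -14448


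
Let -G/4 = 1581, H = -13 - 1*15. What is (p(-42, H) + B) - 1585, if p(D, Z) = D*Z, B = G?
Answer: -6733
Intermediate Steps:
H = -28 (H = -13 - 15 = -28)
G = -6324 (G = -4*1581 = -6324)
B = -6324
(p(-42, H) + B) - 1585 = (-42*(-28) - 6324) - 1585 = (1176 - 6324) - 1585 = -5148 - 1585 = -6733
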